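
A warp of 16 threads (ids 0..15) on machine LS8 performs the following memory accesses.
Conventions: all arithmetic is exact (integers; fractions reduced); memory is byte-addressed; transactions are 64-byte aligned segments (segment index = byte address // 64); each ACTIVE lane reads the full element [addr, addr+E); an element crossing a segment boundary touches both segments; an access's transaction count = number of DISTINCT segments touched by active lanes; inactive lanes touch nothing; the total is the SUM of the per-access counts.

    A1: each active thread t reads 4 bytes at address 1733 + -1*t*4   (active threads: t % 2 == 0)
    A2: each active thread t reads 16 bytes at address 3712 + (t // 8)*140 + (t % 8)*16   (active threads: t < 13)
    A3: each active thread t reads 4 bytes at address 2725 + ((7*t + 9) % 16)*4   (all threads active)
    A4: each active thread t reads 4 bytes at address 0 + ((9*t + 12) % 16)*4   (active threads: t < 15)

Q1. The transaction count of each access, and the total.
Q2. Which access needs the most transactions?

A1: 2 transactions
A2: 4 transactions
A3: 2 transactions
A4: 1 transaction

Answer: 2,4,2,1; total 9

Answer: A2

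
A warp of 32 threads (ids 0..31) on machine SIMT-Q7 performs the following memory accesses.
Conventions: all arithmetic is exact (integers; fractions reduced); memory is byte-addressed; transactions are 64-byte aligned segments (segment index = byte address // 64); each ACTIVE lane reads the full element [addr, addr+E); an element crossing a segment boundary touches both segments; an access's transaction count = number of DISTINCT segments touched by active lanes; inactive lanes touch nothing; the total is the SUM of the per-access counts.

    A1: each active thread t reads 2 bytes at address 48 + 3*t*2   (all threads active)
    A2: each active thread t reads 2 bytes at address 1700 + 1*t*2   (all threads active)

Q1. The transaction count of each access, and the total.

A1: 4 transactions
A2: 2 transactions

Answer: 4,2; total 6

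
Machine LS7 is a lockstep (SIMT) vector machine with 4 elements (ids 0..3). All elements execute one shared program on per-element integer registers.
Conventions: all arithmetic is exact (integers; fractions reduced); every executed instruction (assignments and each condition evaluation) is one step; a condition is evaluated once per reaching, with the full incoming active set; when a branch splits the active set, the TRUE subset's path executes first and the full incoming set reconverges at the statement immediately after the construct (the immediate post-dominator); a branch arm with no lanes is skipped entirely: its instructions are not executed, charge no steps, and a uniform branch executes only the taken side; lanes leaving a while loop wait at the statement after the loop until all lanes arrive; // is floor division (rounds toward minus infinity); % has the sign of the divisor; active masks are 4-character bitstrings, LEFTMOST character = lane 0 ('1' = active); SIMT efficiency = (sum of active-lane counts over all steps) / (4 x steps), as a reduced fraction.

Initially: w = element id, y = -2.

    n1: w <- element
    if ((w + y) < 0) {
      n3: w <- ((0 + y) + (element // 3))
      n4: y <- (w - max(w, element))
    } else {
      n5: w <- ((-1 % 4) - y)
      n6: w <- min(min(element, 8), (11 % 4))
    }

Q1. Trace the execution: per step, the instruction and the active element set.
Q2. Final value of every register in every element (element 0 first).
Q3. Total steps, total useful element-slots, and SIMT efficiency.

step 0: w <- element                 1111
step 1: eval ((w + y) < 0)           1111
step 2: w <- ((0 + y) + (element // 3)) 1100
step 3: y <- (w - max(w, element))   1100
step 4: w <- ((-1 % 4) - y)          0011
step 5: w <- min(min(element, 8), (11 % 4)) 0011

Answer: 6 steps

w: -2,-2,2,3
y: -2,-3,-2,-2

steps = 6; useful = 16; efficiency = 16/24 = 2/3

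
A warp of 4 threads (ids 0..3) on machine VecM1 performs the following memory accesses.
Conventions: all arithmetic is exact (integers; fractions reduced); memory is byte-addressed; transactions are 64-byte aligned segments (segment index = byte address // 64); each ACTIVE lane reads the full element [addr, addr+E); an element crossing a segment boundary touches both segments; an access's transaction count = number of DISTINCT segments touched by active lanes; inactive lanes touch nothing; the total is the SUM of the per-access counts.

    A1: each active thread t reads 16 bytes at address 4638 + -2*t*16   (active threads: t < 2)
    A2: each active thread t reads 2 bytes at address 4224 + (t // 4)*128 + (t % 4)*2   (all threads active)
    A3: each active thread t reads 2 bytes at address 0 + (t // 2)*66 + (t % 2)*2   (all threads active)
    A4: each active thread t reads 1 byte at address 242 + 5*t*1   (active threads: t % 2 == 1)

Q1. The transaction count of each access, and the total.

A1: 2 transactions
A2: 1 transaction
A3: 2 transactions
A4: 2 transactions

Answer: 2,1,2,2; total 7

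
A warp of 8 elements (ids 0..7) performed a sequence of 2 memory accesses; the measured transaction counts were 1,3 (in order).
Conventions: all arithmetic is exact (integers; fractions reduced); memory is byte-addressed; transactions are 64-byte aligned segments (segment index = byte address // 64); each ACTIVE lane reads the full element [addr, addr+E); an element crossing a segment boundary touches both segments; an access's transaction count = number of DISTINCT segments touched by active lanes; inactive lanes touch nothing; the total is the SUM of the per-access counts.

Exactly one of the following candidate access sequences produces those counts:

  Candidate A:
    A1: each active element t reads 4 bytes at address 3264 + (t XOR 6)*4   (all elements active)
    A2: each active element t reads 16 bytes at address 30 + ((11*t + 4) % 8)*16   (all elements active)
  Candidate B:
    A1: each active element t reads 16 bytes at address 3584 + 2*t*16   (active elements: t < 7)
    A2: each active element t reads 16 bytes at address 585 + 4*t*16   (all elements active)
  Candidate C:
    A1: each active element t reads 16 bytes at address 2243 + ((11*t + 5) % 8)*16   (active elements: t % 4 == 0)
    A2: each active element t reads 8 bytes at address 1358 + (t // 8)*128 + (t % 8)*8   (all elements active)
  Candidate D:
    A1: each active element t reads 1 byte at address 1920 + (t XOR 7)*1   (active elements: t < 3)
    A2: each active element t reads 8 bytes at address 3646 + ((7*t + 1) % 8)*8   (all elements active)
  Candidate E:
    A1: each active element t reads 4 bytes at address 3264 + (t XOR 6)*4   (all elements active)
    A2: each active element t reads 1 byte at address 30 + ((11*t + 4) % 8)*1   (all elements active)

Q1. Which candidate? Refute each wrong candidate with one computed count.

B: A1 gives 4 transactions, not 1
C: A1 gives 2 transactions, not 1
D: A2 gives 2 transactions, not 3
E: A2 gives 1 transaction, not 3
A: all counts match (1,3)

Answer: A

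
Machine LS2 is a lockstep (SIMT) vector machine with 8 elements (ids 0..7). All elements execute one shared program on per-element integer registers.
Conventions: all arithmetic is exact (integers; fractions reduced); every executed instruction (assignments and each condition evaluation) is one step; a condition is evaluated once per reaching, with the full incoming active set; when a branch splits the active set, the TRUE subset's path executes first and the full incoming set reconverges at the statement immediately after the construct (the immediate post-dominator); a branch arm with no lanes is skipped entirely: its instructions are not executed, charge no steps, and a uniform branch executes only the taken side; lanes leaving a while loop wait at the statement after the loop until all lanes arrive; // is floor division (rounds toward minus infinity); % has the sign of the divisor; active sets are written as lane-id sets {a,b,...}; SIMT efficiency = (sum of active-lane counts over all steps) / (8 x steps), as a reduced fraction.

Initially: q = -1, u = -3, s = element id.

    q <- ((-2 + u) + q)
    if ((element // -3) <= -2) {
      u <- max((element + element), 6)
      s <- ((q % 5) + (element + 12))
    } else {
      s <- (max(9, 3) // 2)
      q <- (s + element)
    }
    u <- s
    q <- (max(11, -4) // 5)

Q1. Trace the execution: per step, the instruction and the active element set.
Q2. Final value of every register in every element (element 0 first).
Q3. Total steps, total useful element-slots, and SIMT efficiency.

step 0: q <- ((-2 + u) + q)          {0,1,2,3,4,5,6,7}
step 1: eval ((element // -3) <= -2) {0,1,2,3,4,5,6,7}
step 2: u <- max((element + element), 6) {4,5,6,7}
step 3: s <- ((q % 5) + (element + 12)) {4,5,6,7}
step 4: s <- (max(9, 3) // 2)        {0,1,2,3}
step 5: q <- (s + element)           {0,1,2,3}
step 6: u <- s                       {0,1,2,3,4,5,6,7}
step 7: q <- (max(11, -4) // 5)      {0,1,2,3,4,5,6,7}

Answer: 8 steps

q: 2,2,2,2,2,2,2,2
u: 4,4,4,4,20,21,22,23
s: 4,4,4,4,20,21,22,23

steps = 8; useful = 48; efficiency = 48/64 = 3/4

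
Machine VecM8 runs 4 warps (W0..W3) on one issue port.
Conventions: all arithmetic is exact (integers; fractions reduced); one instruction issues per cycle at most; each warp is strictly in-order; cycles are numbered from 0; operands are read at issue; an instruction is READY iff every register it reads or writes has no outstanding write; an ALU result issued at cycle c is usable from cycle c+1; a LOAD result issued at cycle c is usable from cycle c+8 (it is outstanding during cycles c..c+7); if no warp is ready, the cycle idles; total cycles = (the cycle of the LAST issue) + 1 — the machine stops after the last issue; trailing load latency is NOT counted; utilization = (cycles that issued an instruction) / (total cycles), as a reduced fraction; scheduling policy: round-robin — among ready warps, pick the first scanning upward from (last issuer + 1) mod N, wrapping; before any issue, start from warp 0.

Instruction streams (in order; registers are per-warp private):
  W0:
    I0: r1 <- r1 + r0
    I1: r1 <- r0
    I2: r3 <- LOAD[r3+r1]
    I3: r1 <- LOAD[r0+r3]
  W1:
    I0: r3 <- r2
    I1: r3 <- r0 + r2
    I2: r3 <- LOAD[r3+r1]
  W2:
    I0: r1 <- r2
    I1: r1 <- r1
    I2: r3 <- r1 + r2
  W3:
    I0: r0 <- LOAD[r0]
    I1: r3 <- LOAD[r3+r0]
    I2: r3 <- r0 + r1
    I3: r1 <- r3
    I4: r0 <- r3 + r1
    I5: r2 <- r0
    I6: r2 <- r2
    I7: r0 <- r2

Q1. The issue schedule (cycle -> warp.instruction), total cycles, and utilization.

cycle 0: W0.I0
cycle 1: W1.I0
cycle 2: W2.I0
cycle 3: W3.I0
cycle 4: W0.I1
cycle 5: W1.I1
cycle 6: W2.I1
cycle 7: W0.I2
cycle 8: W1.I2
cycle 9: W2.I2
cycle 10: idle
cycle 11: W3.I1
cycle 12: idle
cycle 13: idle
cycle 14: idle
cycle 15: W0.I3
cycle 16: idle
cycle 17: idle
cycle 18: idle
cycle 19: W3.I2
cycle 20: W3.I3
cycle 21: W3.I4
cycle 22: W3.I5
cycle 23: W3.I6
cycle 24: W3.I7

Answer: 25 cycles, utilization 18/25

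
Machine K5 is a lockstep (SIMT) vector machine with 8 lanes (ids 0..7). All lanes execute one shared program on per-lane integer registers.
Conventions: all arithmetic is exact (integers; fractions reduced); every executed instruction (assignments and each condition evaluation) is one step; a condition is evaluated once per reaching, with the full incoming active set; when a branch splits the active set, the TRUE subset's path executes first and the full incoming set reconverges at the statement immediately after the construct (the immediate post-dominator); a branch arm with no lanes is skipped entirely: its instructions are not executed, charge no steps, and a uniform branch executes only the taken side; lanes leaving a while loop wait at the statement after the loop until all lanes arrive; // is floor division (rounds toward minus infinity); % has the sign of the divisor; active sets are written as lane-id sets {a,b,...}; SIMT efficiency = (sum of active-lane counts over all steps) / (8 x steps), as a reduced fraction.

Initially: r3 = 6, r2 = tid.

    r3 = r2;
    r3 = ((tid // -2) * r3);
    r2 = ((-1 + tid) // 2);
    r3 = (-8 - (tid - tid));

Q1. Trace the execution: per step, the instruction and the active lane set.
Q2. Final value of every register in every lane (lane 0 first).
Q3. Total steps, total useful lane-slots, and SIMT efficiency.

step 0: r3 <- r2                     {0,1,2,3,4,5,6,7}
step 1: r3 <- ((tid // -2) * r3)     {0,1,2,3,4,5,6,7}
step 2: r2 <- ((-1 + tid) // 2)      {0,1,2,3,4,5,6,7}
step 3: r3 <- (-8 - (tid - tid))     {0,1,2,3,4,5,6,7}

Answer: 4 steps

r3: -8,-8,-8,-8,-8,-8,-8,-8
r2: -1,0,0,1,1,2,2,3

steps = 4; useful = 32; efficiency = 32/32 = 1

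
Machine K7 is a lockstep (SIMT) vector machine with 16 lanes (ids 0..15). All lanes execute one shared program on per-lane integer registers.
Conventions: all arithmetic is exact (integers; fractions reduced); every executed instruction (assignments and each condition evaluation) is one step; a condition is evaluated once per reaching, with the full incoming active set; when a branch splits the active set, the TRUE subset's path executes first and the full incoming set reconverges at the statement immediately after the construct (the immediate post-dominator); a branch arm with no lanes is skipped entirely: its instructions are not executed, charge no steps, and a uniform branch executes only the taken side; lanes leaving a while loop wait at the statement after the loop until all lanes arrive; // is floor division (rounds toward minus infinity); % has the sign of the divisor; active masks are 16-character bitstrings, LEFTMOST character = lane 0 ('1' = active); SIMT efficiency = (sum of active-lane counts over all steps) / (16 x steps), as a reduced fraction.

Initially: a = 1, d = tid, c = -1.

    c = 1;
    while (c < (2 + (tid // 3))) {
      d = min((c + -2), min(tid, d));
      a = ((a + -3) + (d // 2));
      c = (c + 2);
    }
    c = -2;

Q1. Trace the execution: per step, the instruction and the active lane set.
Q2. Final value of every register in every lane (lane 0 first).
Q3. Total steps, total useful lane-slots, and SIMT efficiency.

step 0: c <- 1                       1111111111111111
step 1: eval (c < (2 + (tid // 3)))  1111111111111111
step 2: d <- min((c + -2), min(tid, d)) 1111111111111111
step 3: a <- ((a + -3) + (d // 2))   1111111111111111
step 4: c <- (c + 2)                 1111111111111111
step 5: eval (c < (2 + (tid // 3)))  1111111111111111
step 6: d <- min((c + -2), min(tid, d)) 0000001111111111
step 7: a <- ((a + -3) + (d // 2))   0000001111111111
step 8: c <- (c + 2)                 0000001111111111
step 9: eval (c < (2 + (tid // 3)))  0000001111111111
step 10: d <- min((c + -2), min(tid, d)) 0000000000001111
step 11: a <- ((a + -3) + (d // 2))   0000000000001111
step 12: c <- (c + 2)                 0000000000001111
step 13: eval (c < (2 + (tid // 3)))  0000000000001111
step 14: c <- -2                      1111111111111111

Answer: 15 steps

a: -3,-3,-3,-3,-3,-3,-7,-7,-7,-7,-7,-7,-11,-11,-11,-11
d: -1,-1,-1,-1,-1,-1,-1,-1,-1,-1,-1,-1,-1,-1,-1,-1
c: -2,-2,-2,-2,-2,-2,-2,-2,-2,-2,-2,-2,-2,-2,-2,-2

steps = 15; useful = 168; efficiency = 168/240 = 7/10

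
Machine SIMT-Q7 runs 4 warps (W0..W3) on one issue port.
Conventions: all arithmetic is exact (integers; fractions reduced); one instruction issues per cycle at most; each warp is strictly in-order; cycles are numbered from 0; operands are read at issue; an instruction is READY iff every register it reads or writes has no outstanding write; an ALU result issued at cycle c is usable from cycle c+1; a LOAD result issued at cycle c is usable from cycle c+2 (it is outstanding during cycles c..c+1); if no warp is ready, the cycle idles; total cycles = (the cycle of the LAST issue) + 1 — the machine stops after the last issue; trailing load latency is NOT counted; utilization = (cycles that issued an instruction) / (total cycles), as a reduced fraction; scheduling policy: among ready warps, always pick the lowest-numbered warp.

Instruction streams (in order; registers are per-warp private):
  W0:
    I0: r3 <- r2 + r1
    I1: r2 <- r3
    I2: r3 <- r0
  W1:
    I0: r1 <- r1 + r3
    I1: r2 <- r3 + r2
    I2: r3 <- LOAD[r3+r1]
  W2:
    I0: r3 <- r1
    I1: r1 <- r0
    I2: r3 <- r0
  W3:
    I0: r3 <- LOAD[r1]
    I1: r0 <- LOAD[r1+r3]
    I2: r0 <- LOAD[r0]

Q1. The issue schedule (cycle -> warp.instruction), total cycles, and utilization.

cycle 0: W0.I0
cycle 1: W0.I1
cycle 2: W0.I2
cycle 3: W1.I0
cycle 4: W1.I1
cycle 5: W1.I2
cycle 6: W2.I0
cycle 7: W2.I1
cycle 8: W2.I2
cycle 9: W3.I0
cycle 10: idle
cycle 11: W3.I1
cycle 12: idle
cycle 13: W3.I2

Answer: 14 cycles, utilization 6/7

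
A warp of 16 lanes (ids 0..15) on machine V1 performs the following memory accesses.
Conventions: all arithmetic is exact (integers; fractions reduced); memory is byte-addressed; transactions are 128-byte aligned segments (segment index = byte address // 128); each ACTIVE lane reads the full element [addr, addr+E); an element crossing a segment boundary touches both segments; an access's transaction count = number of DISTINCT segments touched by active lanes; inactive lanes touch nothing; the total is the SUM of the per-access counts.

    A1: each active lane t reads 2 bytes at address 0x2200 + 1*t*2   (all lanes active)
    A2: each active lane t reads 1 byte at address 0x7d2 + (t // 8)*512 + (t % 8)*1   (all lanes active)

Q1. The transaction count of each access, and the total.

A1: 1 transaction
A2: 2 transactions

Answer: 1,2; total 3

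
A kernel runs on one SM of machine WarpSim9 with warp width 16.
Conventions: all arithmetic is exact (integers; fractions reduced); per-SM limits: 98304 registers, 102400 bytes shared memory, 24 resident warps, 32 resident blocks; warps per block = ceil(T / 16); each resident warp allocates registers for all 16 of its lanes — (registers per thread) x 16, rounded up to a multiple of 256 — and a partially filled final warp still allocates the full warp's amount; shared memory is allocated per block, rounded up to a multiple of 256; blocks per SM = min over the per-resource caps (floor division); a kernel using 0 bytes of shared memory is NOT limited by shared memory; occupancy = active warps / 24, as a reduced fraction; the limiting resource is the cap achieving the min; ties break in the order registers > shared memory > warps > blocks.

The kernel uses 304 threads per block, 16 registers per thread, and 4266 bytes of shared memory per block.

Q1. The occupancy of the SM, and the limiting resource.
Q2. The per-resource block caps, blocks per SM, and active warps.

Answer: occupancy 19/24, limited by warps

registers: 20 blocks
shared memory: 23 blocks
warps: 1 block
blocks: 32 blocks

Answer: 1 block, 19 active warps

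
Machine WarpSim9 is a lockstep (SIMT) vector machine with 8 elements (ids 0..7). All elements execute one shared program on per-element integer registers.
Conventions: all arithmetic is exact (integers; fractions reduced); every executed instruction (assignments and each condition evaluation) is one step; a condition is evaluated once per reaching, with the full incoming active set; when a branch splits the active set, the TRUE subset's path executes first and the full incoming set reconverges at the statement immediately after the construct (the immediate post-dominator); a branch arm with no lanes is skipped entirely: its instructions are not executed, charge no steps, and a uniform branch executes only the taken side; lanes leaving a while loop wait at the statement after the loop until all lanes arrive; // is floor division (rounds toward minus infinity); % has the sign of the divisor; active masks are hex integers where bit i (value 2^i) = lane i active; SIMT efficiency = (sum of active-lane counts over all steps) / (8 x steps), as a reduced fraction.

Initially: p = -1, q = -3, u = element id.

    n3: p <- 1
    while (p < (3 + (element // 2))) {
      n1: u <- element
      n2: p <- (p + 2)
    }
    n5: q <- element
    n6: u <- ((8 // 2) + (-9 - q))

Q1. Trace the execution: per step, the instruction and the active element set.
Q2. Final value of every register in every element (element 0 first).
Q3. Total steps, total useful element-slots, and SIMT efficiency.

step 0: p <- 1                       0xff
step 1: eval (p < (3 + (element // 2))) 0xff
step 2: u <- element                 0xff
step 3: p <- (p + 2)                 0xff
step 4: eval (p < (3 + (element // 2))) 0xff
step 5: u <- element                 0xfc
step 6: p <- (p + 2)                 0xfc
step 7: eval (p < (3 + (element // 2))) 0xfc
step 8: u <- element                 0xc0
step 9: p <- (p + 2)                 0xc0
step 10: eval (p < (3 + (element // 2))) 0xc0
step 11: q <- element                 0xff
step 12: u <- ((8 // 2) + (-9 - q))   0xff

Answer: 13 steps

p: 3,3,5,5,5,5,7,7
q: 0,1,2,3,4,5,6,7
u: -5,-6,-7,-8,-9,-10,-11,-12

steps = 13; useful = 80; efficiency = 80/104 = 10/13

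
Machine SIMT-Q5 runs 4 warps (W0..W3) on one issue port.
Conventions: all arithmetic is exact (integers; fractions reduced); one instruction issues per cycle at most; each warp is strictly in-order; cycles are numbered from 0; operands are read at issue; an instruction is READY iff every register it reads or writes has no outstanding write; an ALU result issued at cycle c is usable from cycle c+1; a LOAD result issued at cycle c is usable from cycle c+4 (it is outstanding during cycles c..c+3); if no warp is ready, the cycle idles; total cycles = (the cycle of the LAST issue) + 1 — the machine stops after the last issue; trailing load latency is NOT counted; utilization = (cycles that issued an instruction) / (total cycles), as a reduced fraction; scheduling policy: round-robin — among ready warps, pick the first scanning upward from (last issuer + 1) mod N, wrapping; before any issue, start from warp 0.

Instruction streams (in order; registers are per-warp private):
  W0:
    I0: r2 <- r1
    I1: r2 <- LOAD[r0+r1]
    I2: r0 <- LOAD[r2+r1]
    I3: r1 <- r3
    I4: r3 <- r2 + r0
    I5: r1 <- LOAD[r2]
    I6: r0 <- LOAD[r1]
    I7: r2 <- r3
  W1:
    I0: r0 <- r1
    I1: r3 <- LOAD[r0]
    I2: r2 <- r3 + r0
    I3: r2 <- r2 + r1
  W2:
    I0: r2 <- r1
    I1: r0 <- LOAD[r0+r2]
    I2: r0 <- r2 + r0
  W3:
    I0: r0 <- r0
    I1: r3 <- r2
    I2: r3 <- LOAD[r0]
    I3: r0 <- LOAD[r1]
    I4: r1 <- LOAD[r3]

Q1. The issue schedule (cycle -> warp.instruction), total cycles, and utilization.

cycle 0: W0.I0
cycle 1: W1.I0
cycle 2: W2.I0
cycle 3: W3.I0
cycle 4: W0.I1
cycle 5: W1.I1
cycle 6: W2.I1
cycle 7: W3.I1
cycle 8: W0.I2
cycle 9: W1.I2
cycle 10: W2.I2
cycle 11: W3.I2
cycle 12: W0.I3
cycle 13: W1.I3
cycle 14: W3.I3
cycle 15: W0.I4
cycle 16: W3.I4
cycle 17: W0.I5
cycle 18: idle
cycle 19: idle
cycle 20: idle
cycle 21: W0.I6
cycle 22: W0.I7

Answer: 23 cycles, utilization 20/23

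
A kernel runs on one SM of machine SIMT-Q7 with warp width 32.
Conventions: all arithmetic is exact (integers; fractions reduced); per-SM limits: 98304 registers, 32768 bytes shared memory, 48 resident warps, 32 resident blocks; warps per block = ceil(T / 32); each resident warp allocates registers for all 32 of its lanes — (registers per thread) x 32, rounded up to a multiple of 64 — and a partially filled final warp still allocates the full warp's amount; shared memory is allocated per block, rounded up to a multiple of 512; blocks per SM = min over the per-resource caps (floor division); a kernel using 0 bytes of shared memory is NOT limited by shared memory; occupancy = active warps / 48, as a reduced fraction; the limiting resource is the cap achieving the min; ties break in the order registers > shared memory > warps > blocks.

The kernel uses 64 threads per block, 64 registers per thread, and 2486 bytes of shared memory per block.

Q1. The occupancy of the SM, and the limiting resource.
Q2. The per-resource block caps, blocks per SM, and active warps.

Answer: occupancy 1/2, limited by shared memory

registers: 24 blocks
shared memory: 12 blocks
warps: 24 blocks
blocks: 32 blocks

Answer: 12 blocks, 24 active warps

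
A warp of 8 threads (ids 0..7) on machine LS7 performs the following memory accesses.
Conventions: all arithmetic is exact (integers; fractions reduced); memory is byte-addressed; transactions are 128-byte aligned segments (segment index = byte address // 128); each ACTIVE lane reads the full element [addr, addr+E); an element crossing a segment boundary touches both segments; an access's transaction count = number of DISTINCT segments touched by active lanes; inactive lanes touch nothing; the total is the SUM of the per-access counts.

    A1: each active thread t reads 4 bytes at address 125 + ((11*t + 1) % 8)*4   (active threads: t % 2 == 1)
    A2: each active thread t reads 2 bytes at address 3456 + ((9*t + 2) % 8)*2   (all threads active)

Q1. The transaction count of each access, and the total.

A1: 2 transactions
A2: 1 transaction

Answer: 2,1; total 3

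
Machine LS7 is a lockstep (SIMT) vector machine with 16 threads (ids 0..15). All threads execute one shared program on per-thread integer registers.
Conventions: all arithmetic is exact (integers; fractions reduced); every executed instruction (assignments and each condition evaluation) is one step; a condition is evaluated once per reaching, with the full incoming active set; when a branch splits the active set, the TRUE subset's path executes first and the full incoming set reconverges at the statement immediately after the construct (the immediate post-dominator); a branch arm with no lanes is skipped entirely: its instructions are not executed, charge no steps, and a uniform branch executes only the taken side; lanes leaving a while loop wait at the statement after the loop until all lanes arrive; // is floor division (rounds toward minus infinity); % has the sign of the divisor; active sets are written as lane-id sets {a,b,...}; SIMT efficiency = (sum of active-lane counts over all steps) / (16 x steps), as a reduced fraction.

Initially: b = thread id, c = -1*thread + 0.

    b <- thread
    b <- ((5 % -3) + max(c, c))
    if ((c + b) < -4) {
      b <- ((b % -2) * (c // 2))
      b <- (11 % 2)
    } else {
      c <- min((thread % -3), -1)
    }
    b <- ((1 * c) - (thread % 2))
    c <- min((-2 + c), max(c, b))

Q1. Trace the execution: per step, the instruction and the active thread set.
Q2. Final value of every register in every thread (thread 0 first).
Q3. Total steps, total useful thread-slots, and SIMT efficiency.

step 0: b <- thread                  {0,1,2,3,4,5,6,7,8,9,10,11,12,13,14,15}
step 1: b <- ((5 % -3) + max(c, c))  {0,1,2,3,4,5,6,7,8,9,10,11,12,13,14,15}
step 2: eval ((c + b) < -4)          {0,1,2,3,4,5,6,7,8,9,10,11,12,13,14,15}
step 3: b <- ((b % -2) * (c // 2))   {2,3,4,5,6,7,8,9,10,11,12,13,14,15}
step 4: b <- (11 % 2)                {2,3,4,5,6,7,8,9,10,11,12,13,14,15}
step 5: c <- min((thread % -3), -1)  {0,1}
step 6: b <- ((1 * c) - (thread % 2)) {0,1,2,3,4,5,6,7,8,9,10,11,12,13,14,15}
step 7: c <- min((-2 + c), max(c, b)) {0,1,2,3,4,5,6,7,8,9,10,11,12,13,14,15}

Answer: 8 steps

b: -1,-3,-2,-4,-4,-6,-6,-8,-8,-10,-10,-12,-12,-14,-14,-16
c: -3,-4,-4,-5,-6,-7,-8,-9,-10,-11,-12,-13,-14,-15,-16,-17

steps = 8; useful = 110; efficiency = 110/128 = 55/64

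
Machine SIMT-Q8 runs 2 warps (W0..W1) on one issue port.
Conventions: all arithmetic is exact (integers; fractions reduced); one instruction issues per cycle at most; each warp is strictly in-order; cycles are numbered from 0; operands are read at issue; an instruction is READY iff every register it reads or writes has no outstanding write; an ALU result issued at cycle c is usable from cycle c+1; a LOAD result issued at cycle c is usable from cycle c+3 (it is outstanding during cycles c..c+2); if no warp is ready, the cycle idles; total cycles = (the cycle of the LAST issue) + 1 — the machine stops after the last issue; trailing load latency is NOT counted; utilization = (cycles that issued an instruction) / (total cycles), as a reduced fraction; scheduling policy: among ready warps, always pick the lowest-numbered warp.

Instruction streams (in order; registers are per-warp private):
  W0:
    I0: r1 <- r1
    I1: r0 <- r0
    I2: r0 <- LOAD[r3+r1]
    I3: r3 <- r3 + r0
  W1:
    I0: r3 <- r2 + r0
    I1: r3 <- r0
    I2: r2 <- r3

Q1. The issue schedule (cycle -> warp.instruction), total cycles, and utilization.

cycle 0: W0.I0
cycle 1: W0.I1
cycle 2: W0.I2
cycle 3: W1.I0
cycle 4: W1.I1
cycle 5: W0.I3
cycle 6: W1.I2

Answer: 7 cycles, utilization 1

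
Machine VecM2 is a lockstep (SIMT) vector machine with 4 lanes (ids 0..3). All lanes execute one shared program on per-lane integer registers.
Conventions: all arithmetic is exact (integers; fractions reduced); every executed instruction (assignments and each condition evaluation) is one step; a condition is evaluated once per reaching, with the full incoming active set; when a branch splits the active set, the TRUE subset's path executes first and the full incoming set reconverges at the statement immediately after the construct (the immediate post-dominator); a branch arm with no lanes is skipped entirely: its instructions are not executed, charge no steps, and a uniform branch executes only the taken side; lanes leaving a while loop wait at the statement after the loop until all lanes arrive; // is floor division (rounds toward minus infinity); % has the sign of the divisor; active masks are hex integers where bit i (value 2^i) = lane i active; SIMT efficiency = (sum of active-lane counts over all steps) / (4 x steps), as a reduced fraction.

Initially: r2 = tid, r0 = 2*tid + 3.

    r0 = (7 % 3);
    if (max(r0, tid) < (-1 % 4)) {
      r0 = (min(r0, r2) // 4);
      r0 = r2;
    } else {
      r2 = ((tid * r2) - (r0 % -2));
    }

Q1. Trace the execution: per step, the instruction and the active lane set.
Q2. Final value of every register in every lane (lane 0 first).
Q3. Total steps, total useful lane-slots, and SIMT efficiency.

step 0: r0 <- (7 % 3)                0xf
step 1: eval (max(r0, tid) < (-1 % 4)) 0xf
step 2: r0 <- (min(r0, r2) // 4)     0x7
step 3: r0 <- r2                     0x7
step 4: r2 <- ((tid * r2) - (r0 % -2)) 0x8

Answer: 5 steps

r2: 0,1,2,10
r0: 0,1,2,1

steps = 5; useful = 15; efficiency = 15/20 = 3/4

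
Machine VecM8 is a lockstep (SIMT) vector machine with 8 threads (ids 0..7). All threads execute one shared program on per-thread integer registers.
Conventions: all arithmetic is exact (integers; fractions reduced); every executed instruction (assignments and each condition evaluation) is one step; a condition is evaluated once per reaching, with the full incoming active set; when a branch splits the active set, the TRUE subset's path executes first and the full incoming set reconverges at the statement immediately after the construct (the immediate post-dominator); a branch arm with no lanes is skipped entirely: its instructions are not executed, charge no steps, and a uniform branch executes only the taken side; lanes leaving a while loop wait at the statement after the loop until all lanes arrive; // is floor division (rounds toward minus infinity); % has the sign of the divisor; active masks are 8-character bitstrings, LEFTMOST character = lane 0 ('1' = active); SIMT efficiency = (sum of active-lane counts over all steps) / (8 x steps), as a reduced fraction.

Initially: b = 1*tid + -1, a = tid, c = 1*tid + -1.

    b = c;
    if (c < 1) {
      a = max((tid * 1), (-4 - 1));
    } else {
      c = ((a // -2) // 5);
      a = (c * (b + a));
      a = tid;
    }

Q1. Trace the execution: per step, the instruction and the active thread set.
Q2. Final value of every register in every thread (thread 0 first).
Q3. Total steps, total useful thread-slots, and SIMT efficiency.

step 0: b <- c                       11111111
step 1: eval (c < 1)                 11111111
step 2: a <- max((tid * 1), (-4 - 1)) 11000000
step 3: c <- ((a // -2) // 5)        00111111
step 4: a <- (c * (b + a))           00111111
step 5: a <- tid                     00111111

Answer: 6 steps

b: -1,0,1,2,3,4,5,6
a: 0,1,2,3,4,5,6,7
c: -1,0,-1,-1,-1,-1,-1,-1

steps = 6; useful = 36; efficiency = 36/48 = 3/4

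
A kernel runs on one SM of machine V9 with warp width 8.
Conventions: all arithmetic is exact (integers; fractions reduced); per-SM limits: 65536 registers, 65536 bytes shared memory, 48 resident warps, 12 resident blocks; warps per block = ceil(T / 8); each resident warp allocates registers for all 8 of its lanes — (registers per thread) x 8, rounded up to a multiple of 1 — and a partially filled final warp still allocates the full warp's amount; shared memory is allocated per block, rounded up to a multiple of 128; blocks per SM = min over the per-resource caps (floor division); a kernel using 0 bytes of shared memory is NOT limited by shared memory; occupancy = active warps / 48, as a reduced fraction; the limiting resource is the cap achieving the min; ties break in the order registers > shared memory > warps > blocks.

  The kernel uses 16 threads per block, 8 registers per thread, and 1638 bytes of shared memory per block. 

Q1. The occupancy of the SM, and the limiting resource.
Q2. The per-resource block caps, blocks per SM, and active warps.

Answer: occupancy 1/2, limited by blocks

registers: 512 blocks
shared memory: 39 blocks
warps: 24 blocks
blocks: 12 blocks

Answer: 12 blocks, 24 active warps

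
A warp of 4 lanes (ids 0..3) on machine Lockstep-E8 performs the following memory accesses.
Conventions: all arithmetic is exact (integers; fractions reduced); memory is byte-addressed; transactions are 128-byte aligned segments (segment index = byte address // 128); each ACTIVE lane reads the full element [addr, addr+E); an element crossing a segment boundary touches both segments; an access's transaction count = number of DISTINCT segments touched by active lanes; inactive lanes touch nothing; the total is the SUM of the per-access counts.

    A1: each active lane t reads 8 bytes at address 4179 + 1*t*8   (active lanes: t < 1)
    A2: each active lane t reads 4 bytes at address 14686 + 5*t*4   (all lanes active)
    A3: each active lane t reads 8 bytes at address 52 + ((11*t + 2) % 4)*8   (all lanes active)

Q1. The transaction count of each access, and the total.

A1: 1 transaction
A2: 2 transactions
A3: 1 transaction

Answer: 1,2,1; total 4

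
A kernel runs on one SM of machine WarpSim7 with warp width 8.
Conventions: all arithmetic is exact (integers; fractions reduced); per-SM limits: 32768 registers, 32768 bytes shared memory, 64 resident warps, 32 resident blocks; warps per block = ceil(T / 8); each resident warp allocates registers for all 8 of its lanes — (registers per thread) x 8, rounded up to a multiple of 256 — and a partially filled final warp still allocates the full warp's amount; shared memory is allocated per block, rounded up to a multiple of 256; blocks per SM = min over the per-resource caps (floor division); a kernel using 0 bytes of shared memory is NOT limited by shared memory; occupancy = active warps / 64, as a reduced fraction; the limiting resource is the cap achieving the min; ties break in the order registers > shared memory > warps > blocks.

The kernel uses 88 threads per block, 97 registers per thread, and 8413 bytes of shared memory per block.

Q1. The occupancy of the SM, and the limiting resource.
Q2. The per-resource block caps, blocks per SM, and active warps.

Answer: occupancy 11/32, limited by registers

registers: 2 blocks
shared memory: 3 blocks
warps: 5 blocks
blocks: 32 blocks

Answer: 2 blocks, 22 active warps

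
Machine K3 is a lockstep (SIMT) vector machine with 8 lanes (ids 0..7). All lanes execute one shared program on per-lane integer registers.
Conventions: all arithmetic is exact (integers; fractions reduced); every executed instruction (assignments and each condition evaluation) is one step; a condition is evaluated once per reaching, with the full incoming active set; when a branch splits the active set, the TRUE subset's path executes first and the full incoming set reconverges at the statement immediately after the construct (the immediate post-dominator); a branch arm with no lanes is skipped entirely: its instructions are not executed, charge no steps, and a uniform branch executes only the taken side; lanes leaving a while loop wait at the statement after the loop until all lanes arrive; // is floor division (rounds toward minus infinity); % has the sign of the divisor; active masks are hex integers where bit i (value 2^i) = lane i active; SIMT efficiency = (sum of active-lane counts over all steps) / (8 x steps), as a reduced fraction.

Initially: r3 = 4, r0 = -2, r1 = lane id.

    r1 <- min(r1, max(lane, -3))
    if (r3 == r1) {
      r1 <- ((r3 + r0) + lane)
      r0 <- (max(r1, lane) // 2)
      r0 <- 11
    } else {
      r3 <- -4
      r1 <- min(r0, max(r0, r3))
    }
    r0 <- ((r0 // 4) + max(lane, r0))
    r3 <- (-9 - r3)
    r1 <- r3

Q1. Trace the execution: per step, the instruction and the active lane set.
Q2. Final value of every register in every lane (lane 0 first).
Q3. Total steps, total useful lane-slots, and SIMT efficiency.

step 0: r1 <- min(r1, max(lane, -3)) 0xff
step 1: eval (r3 == r1)              0xff
step 2: r1 <- ((r3 + r0) + lane)     0x10
step 3: r0 <- (max(r1, lane) // 2)   0x10
step 4: r0 <- 11                     0x10
step 5: r3 <- -4                     0xef
step 6: r1 <- min(r0, max(r0, r3))   0xef
step 7: r0 <- ((r0 // 4) + max(lane, r0)) 0xff
step 8: r3 <- (-9 - r3)              0xff
step 9: r1 <- r3                     0xff

Answer: 10 steps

r3: -5,-5,-5,-5,-13,-5,-5,-5
r0: -1,0,1,2,13,4,5,6
r1: -5,-5,-5,-5,-13,-5,-5,-5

steps = 10; useful = 57; efficiency = 57/80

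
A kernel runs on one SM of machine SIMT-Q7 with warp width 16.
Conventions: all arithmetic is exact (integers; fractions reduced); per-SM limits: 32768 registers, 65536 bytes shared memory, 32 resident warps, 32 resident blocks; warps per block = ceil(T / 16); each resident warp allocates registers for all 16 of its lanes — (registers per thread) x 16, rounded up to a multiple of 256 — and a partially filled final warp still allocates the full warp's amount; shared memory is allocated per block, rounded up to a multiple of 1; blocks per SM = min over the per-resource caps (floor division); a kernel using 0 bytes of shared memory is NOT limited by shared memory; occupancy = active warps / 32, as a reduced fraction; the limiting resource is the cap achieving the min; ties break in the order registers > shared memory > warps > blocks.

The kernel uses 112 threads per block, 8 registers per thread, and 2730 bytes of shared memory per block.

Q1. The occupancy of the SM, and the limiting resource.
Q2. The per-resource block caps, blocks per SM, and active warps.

Answer: occupancy 7/8, limited by warps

registers: 18 blocks
shared memory: 24 blocks
warps: 4 blocks
blocks: 32 blocks

Answer: 4 blocks, 28 active warps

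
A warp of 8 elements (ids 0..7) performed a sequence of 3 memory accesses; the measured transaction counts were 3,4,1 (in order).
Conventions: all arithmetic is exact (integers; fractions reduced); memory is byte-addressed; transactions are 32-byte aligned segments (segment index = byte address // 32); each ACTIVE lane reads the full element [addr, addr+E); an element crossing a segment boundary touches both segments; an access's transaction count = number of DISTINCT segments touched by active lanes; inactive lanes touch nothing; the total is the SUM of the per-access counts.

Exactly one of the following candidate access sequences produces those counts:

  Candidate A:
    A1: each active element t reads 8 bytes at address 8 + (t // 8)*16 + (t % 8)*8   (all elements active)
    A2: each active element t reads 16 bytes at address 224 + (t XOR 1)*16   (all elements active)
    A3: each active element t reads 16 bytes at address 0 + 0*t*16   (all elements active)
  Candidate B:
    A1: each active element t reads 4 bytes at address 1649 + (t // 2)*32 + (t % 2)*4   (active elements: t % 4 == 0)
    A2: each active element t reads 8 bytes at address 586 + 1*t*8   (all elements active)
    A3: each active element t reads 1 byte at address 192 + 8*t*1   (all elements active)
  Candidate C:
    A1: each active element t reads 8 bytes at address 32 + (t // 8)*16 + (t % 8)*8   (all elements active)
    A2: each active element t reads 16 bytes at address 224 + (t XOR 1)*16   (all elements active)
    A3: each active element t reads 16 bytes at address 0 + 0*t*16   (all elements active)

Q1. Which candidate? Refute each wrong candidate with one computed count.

B: A1 gives 2 transactions, not 3
C: A1 gives 2 transactions, not 3
A: all counts match (3,4,1)

Answer: A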